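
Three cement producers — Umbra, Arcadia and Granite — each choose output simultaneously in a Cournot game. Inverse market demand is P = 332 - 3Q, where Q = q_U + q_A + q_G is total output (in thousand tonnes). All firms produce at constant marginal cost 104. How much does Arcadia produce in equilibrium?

A representative firm's profit is π_i = q_i(332 - 3Q) - 104q_i.
First-order condition (treating rivals' output as given): 228 - 6q_i - 3·Σ_{j≠i} q_j = 0.
With identical firms every q_j equals q_i, so Σ_{j≠i} q_j = 2q_i and 228 = 12q_i, giving q_i = 19.

19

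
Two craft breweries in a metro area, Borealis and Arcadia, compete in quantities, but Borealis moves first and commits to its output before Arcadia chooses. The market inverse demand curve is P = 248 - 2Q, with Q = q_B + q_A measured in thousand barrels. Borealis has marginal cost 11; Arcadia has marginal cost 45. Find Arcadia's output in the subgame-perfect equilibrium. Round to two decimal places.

Solve by backward induction. Given q_B, the follower Arcadia maximises π_A = (248 - 2q_B - 2q_A)q_A - 45q_A.
∂π_A/∂q_A = 203 - 2q_B - 4q_A = 0 gives the reaction function q_A = (203 - 2q_B)/4.
Borealis substitutes q_A(q_B) into its own profit: π_B = q_B(248 - 2q_B - (203 - 2q_B)/2) - 11q_B = (293/2 - q_B)q_B - 11q_B.
Leader FOC: 271/2 - 2q_B = 0, so q_B = 271/4.
Then q_A = (203 - 2·(271/4))/4 = 135/8.

16.88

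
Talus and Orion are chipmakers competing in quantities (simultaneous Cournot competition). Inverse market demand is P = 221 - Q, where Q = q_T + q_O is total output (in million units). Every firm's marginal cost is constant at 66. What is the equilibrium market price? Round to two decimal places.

A representative firm's profit is π_i = q_i(221 - Q) - 66q_i.
Setting ∂π_i/∂q_i = 0 with rivals' quantities fixed: 155 - 2q_i - q_j = 0.
With identical firms every q_j equals q_i, so q_j = q_i and 155 = 3q_i, giving q_i = 155/3.
Total output Q = 310/3, so price P = 221 - 310/3 = 353/3.

117.67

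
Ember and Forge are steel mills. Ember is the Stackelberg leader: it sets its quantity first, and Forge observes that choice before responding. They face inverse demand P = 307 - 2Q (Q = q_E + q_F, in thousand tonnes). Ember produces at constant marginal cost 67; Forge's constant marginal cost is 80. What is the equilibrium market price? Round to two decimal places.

130.25

The follower Forge best-responds to any q_E: π_F = (307 - 2Q)q_F - 80q_F.
Follower FOC: 227 - 2q_E - 4q_F = 0, so q_F(q_E) = (227 - 2q_E)/4.
Ember substitutes q_F(q_E) into its own profit: π_E = q_E(307 - 2q_E - (227 - 2q_E)/2) - 67q_E = (387/2 - q_E)q_E - 67q_E.
The leader's first-order condition 253/2 - 2q_E = 0 yields q_E = 253/4.
Then q_F = (227 - 2·(253/4))/4 = 201/8.
Total output Q = 707/8, so price P = 307 - 2·(707/8) = 521/4.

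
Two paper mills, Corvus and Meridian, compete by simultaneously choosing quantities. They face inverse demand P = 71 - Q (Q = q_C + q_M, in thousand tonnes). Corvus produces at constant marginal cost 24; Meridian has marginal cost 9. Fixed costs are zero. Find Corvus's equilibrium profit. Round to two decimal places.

Corvus's profit: π_C = (71 - Q)q_C - (24q_C). Setting ∂π_C/∂q_C = 0: 47 - 2q_C - (q_M) = 0.
Meridian's first-order condition: 62 - 2q_M - (q_C) = 0.
Rearranging gives the reaction functions q_C = (47 - q_M)/2 and q_M = (62 - q_C)/2.
Solving the pair: q_C = 32/3, q_M = 77/3.
Price P = 71 - 109/3 = 104/3.
Corvus's profit: (104/3 - 24)·(32/3) = 1024/9.

113.78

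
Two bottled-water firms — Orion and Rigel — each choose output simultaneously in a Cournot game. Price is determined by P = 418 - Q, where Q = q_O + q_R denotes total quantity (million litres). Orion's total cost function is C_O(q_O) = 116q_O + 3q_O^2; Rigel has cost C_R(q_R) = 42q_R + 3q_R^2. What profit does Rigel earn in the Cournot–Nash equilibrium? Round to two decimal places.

Orion's profit: π_O = (418 - Q)q_O - (116q_O + 3q_O²). Setting ∂π_O/∂q_O = 0: 302 - 8q_O - (q_R) = 0.
Rigel's first-order condition: 376 - 8q_R - (q_O) = 0.
Rearranging gives the reaction functions q_O = (302 - q_R)/8 and q_R = (376 - q_O)/8.
Solving the pair: q_O = 680/21, q_R = 902/21.
Price P = 418 - 226/3 = 1028/3.
Rigel's profit: (1028/3)·(902/21) - 42·(902/21) - 3(902/21)² = 7379.6281.

7379.63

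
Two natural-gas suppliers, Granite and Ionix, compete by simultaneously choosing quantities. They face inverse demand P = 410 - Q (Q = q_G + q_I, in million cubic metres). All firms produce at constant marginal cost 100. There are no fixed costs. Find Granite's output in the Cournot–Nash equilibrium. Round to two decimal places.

Each firm earns π_i = (410 - Q)q_i - 100q_i.
Setting ∂π_i/∂q_i = 0 with rivals' quantities fixed: 310 - 2q_i - q_j = 0.
By symmetry each firm produces the same amount; substituting q_j = q_i yields q_i = 310/3.

103.33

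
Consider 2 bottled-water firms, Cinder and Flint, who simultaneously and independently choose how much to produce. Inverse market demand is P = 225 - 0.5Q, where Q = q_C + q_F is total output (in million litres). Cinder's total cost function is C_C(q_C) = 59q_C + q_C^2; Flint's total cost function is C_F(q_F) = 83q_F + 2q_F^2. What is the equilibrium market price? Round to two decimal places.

187.64

Cinder's profit: π_C = (225 - 0.5Q)q_C - (59q_C + q_C²). Setting ∂π_C/∂q_C = 0: 166 - 3q_C - (1/2)(q_F) = 0.
Flint's profit: π_F = (225 - 0.5Q)q_F - (83q_F + 2q_F²). Setting ∂π_F/∂q_F = 0: 142 - 5q_F - (1/2)(q_C) = 0.
Rearranging gives the reaction functions q_C = (166 - (1/2)q_F)/3 and q_F = (142 - (1/2)q_C)/5.
Solving the pair: q_C = 51.4576, q_F = 1372/59.
Total output Q = 74.7119, so price P = 225 - (1/2)·74.7119 = 187.6441.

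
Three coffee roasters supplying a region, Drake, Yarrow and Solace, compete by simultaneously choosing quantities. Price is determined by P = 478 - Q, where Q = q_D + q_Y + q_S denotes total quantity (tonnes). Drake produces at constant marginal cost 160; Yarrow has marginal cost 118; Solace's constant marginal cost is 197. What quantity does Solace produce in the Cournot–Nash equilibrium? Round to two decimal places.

Drake's profit: π_D = (478 - Q)q_D - (160q_D). Setting ∂π_D/∂q_D = 0: 318 - 2q_D - (q_Y + q_S) = 0.
Yarrow's first-order condition: 360 - 2q_Y - (q_D + q_S) = 0.
Solace's first-order condition: 281 - 2q_S - (q_D + q_Y) = 0.
Summing all 3 equations gives 959 − 4Q = 0, hence Q = 959/4.
Back-substituting: q_D = (318 − 959/4) = 313/4, q_Y = (360 − 959/4) = 481/4, q_S = (281 − 959/4) = 165/4.

41.25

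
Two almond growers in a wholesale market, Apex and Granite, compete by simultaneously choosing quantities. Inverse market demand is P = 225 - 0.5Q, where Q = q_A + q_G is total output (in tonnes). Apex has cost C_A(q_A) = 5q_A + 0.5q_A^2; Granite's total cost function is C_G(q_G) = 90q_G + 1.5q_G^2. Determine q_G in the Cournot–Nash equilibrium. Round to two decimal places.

20.65

Apex's profit: π_A = (225 - 0.5Q)q_A - (5q_A + (1/2)q_A²). Setting ∂π_A/∂q_A = 0: 220 - 2q_A - (1/2)(q_G) = 0.
Granite's first-order condition: 135 - 4q_G - (1/2)(q_A) = 0.
Best responses: q_A = (220 - (1/2)q_G)/2, q_G = (135 - (1/2)q_A)/4.
Substituting one into the other gives q_A = 104.8387 and q_G = 640/31.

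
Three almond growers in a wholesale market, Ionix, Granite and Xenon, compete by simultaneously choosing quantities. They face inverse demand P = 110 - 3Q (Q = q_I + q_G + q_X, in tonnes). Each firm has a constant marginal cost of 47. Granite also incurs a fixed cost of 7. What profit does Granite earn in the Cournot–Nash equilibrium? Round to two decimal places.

75.69

Each firm earns π_i = (110 - 3Q)q_i - 47q_i.
Setting ∂π_i/∂q_i = 0 with rivals' quantities fixed: 63 - 6q_i - 3·Σ_{j≠i} q_j = 0.
With identical firms every q_j equals q_i, so Σ_{j≠i} q_j = 2q_i and 63 = 12q_i, giving q_i = 21/4.
Price P = 110 - 3·(63/4) = 251/4.
Granite's profit: (251/4 - 47)·(21/4) - 7 = 1211/16.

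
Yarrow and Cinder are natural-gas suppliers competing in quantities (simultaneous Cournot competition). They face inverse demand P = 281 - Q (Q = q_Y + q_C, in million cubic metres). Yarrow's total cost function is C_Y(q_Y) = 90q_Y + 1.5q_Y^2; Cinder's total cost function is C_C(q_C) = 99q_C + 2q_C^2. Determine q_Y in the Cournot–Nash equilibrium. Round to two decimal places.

33.24

Yarrow's profit: π_Y = (281 - Q)q_Y - (90q_Y + (3/2)q_Y²). Setting ∂π_Y/∂q_Y = 0: 191 - 5q_Y - (q_C) = 0.
Cinder's profit: π_C = (281 - Q)q_C - (99q_C + 2q_C²). Setting ∂π_C/∂q_C = 0: 182 - 6q_C - (q_Y) = 0.
Best responses: q_Y = (191 - q_C)/5, q_C = (182 - q_Y)/6.
Substituting one into the other gives q_Y = 964/29 and q_C = 719/29.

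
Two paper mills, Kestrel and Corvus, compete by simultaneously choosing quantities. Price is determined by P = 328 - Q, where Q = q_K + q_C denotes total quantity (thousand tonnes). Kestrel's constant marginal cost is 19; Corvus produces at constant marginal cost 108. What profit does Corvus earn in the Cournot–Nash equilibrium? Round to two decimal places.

1906.78

Kestrel's profit: π_K = (328 - Q)q_K - (19q_K). Setting ∂π_K/∂q_K = 0: 309 - 2q_K - (q_C) = 0.
Corvus's profit: π_C = (328 - Q)q_C - (108q_C). Setting ∂π_C/∂q_C = 0: 220 - 2q_C - (q_K) = 0.
Rearranging gives the reaction functions q_K = (309 - q_C)/2 and q_C = (220 - q_K)/2.
Substituting one into the other gives q_K = 398/3 and q_C = 131/3.
Price P = 328 - 529/3 = 455/3.
Corvus's profit: (455/3 - 108)·(131/3) = 1906.7778.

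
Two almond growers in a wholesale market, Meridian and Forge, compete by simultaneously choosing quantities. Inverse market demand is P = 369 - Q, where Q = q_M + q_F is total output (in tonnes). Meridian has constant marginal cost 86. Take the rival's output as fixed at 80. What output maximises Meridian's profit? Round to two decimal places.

With the rival's output fixed at 80, Meridian's profit is π_M = (369 - 80 - q_M)q_M - (86q_M) = (289 - q_M)q_M - (86q_M).
∂π_M/∂q_M = 203 - 2q_M = 0, so q_M = 203/2.

101.50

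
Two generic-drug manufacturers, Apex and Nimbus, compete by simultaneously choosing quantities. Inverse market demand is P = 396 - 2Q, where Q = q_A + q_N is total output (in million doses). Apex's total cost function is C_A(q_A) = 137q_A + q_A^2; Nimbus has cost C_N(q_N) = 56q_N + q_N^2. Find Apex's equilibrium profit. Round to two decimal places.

Apex's profit: π_A = (396 - 2Q)q_A - (137q_A + q_A²). Setting ∂π_A/∂q_A = 0: 259 - 6q_A - 2(q_N) = 0.
Nimbus's first-order condition: 340 - 6q_N - 2(q_A) = 0.
Rearranging gives the reaction functions q_A = (259 - 2q_N)/6 and q_N = (340 - 2q_A)/6.
Solving the pair: q_A = 437/16, q_N = 761/16.
Price P = 396 - 2·(599/8) = 985/4.
Apex's profit: (985/4)·(437/16) - 137·(437/16) - (437/16)² = 2237.9180.

2237.92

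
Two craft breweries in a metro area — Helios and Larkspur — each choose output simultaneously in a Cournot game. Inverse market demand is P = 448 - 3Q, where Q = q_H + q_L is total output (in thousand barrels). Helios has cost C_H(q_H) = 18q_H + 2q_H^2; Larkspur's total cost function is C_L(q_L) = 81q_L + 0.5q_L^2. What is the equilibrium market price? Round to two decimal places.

237.07

Helios's profit: π_H = (448 - 3Q)q_H - (18q_H + 2q_H²). Setting ∂π_H/∂q_H = 0: 430 - 10q_H - 3(q_L) = 0.
Larkspur's first-order condition: 367 - 7q_L - 3(q_H) = 0.
So q_H = (430 - 3q_L)/10 and q_L = (367 - 3q_H)/7.
Solving the pair: q_H = 1909/61, q_L = 39.0164.
Total output Q = 70.3115, so price P = 448 - 3·70.3115 = 237.0656.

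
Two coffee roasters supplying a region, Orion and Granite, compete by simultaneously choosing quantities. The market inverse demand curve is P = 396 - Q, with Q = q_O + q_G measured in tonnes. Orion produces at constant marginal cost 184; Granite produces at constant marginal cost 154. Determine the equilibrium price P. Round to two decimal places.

Orion's profit: π_O = (396 - Q)q_O - (184q_O). Setting ∂π_O/∂q_O = 0: 212 - 2q_O - (q_G) = 0.
Granite's profit: π_G = (396 - Q)q_G - (154q_G). Setting ∂π_G/∂q_G = 0: 242 - 2q_G - (q_O) = 0.
So q_O = (212 - q_G)/2 and q_G = (242 - q_O)/2.
Substituting one into the other gives q_O = 182/3 and q_G = 272/3.
Total output Q = 454/3, so price P = 396 - 454/3 = 734/3.

244.67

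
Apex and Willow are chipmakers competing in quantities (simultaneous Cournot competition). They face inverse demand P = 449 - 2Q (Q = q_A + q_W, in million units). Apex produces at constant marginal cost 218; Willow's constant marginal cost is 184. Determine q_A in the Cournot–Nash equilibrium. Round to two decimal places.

32.83

Apex's profit: π_A = (449 - 2Q)q_A - (218q_A). Setting ∂π_A/∂q_A = 0: 231 - 4q_A - 2(q_W) = 0.
Willow's first-order condition: 265 - 4q_W - 2(q_A) = 0.
So q_A = (231 - 2q_W)/4 and q_W = (265 - 2q_A)/4.
Substituting one into the other gives q_A = 197/6 and q_W = 299/6.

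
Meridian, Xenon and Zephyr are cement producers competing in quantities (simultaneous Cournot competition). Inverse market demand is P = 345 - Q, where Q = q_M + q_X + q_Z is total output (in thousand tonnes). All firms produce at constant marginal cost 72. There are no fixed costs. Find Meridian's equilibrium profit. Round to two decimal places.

Each firm earns π_i = (345 - Q)q_i - 72q_i.
First-order condition (treating rivals' output as given): 273 - 2q_i - Σ_{j≠i} q_j = 0.
With identical firms every q_j equals q_i, so Σ_{j≠i} q_j = 2q_i and 273 = 4q_i, giving q_i = 273/4.
Price P = 345 - 819/4 = 561/4.
Meridian's profit: (561/4 - 72)·(273/4) = 4658.0625.

4658.06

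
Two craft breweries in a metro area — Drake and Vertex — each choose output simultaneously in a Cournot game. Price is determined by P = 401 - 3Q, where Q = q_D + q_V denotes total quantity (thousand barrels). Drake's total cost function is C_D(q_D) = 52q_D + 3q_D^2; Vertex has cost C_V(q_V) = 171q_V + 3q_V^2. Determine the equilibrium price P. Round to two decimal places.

Drake's profit: π_D = (401 - 3Q)q_D - (52q_D + 3q_D²). Setting ∂π_D/∂q_D = 0: 349 - 12q_D - 3(q_V) = 0.
Vertex's first-order condition: 230 - 12q_V - 3(q_D) = 0.
Best responses: q_D = (349 - 3q_V)/12, q_V = (230 - 3q_D)/12.
Solving the pair: q_D = 1166/45, q_V = 571/45.
Total output Q = 193/5, so price P = 401 - 3·(193/5) = 1426/5.

285.20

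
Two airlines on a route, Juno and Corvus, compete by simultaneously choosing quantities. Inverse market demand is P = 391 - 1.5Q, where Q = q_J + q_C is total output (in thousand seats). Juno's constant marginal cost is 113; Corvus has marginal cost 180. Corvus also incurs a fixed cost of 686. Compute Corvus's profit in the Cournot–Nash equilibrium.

Juno's profit: π_J = (391 - 1.5Q)q_J - (113q_J). Setting ∂π_J/∂q_J = 0: 278 - 3q_J - (3/2)(q_C) = 0.
Corvus's profit: π_C = (391 - 1.5Q)q_C - (180q_C). Setting ∂π_C/∂q_C = 0: 211 - 3q_C - (3/2)(q_J) = 0.
So q_J = (278 - (3/2)q_C)/3 and q_C = (211 - (3/2)q_J)/3.
Substituting one into the other gives q_J = 230/3 and q_C = 32.
Price P = 391 - (3/2)·(326/3) = 228.
Corvus's profit: (228 - 180)·32 - 686 = 850.

850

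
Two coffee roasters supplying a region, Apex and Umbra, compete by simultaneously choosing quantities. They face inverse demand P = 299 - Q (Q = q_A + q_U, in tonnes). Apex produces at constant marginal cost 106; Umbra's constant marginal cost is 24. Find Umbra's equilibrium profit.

Apex's profit: π_A = (299 - Q)q_A - (106q_A). Setting ∂π_A/∂q_A = 0: 193 - 2q_A - (q_U) = 0.
Umbra's profit: π_U = (299 - Q)q_U - (24q_U). Setting ∂π_U/∂q_U = 0: 275 - 2q_U - (q_A) = 0.
Best responses: q_A = (193 - q_U)/2, q_U = (275 - q_A)/2.
Solving the pair: q_A = 37, q_U = 119.
Price P = 299 - 156 = 143.
Umbra's profit: (143 - 24)·119 = 14161.

14161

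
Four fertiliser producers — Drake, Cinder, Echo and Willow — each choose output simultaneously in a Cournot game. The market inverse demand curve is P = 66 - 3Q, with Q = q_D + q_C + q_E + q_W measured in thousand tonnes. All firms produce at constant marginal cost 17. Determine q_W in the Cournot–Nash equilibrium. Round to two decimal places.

A representative firm's profit is π_i = q_i(66 - 3Q) - 17q_i.
First-order condition (treating rivals' output as given): 49 - 6q_i - 3·Σ_{j≠i} q_j = 0.
With identical firms every q_j equals q_i, so Σ_{j≠i} q_j = 3q_i and 49 = 15q_i, giving q_i = 49/15.

3.27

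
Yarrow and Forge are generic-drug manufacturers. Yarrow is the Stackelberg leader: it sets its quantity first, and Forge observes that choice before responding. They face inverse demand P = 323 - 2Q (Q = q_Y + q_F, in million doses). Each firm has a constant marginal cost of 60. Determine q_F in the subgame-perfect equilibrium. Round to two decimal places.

The follower Forge best-responds to any q_Y: π_F = (323 - 2Q)q_F - 60q_F.
∂π_F/∂q_F = 263 - 2q_Y - 4q_F = 0 gives the reaction function q_F = (263 - 2q_Y)/4.
Yarrow substitutes q_F(q_Y) into its own profit: π_Y = q_Y(323 - 2q_Y - (263 - 2q_Y)/2) - 60q_Y = (383/2 - q_Y)q_Y - 60q_Y.
The leader's first-order condition 263/2 - 2q_Y = 0 yields q_Y = 263/4.
Then q_F = (263 - 2·(263/4))/4 = 263/8.

32.88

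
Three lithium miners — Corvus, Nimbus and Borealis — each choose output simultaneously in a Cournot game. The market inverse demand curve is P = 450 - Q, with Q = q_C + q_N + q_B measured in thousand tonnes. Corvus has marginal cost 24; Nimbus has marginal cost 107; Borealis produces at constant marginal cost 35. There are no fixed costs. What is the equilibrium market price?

Corvus's profit: π_C = (450 - Q)q_C - (24q_C). Setting ∂π_C/∂q_C = 0: 426 - 2q_C - (q_N + q_B) = 0.
Nimbus's first-order condition: 343 - 2q_N - (q_C + q_B) = 0.
Borealis's profit: π_B = (450 - Q)q_B - (35q_B). Setting ∂π_B/∂q_B = 0: 415 - 2q_B - (q_C + q_N) = 0.
Adding the 3 conditions: 1184 − 2Q − 2Q = 0, i.e. Q = 296.
Back-substituting: q_C = (426 − 296) = 130, q_N = (343 − 296) = 47, q_B = (415 − 296) = 119.
Total output Q = 296, so price P = 450 - 296 = 154.

154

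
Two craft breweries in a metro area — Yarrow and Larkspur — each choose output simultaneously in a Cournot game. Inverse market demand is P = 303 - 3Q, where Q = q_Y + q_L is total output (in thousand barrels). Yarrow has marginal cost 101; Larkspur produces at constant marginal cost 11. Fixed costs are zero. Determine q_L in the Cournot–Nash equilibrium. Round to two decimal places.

Yarrow's profit: π_Y = (303 - 3Q)q_Y - (101q_Y). Setting ∂π_Y/∂q_Y = 0: 202 - 6q_Y - 3(q_L) = 0.
Larkspur's profit: π_L = (303 - 3Q)q_L - (11q_L). Setting ∂π_L/∂q_L = 0: 292 - 6q_L - 3(q_Y) = 0.
So q_Y = (202 - 3q_L)/6 and q_L = (292 - 3q_Y)/6.
Solving the pair: q_Y = 112/9, q_L = 382/9.

42.44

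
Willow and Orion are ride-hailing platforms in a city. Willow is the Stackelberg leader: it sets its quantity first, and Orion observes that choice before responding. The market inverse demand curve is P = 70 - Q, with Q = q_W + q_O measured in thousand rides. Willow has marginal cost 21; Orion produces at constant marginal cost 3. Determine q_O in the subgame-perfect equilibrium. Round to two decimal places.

The follower Orion best-responds to any q_W: π_O = (70 - Q)q_O - 3q_O.
Setting the follower's marginal profit to zero, 67 - q_W - 2q_O = 0, i.e. q_O = (67 - q_W)/2.
Willow substitutes q_O(q_W) into its own profit: π_W = q_W(70 - q_W - (67 - q_W)/2) - 21q_W = (73/2 - (1/2)q_W)q_W - 21q_W.
The leader's first-order condition 31/2 - q_W = 0 yields q_W = 31/2.
Then q_O = (67 - 31/2)/2 = 103/4.

25.75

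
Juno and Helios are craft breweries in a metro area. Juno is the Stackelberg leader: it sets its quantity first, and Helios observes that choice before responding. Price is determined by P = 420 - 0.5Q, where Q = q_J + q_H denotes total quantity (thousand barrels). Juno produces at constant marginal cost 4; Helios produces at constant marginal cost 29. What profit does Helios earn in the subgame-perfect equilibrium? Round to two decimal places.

14535.13

The follower Helios best-responds to any q_J: π_H = (420 - 0.5Q)q_H - 29q_H.
∂π_H/∂q_H = 391 - (1/2)q_J - q_H = 0 gives the reaction function q_H = (391 - (1/2)q_J).
The leader anticipates this reaction. Substituting into P = 420 - 0.5Q gives P = 449/2 - (1/4)q_J, so π_J = (449/2 - (1/4)q_J)q_J - 4q_J.
Leader FOC: 441/2 - (1/2)q_J = 0, so q_J = 441.
Then q_H = (391 - (1/2)·441) = 341/2.
Price P = 420 - (1/2)·(1223/2) = 457/4.
Helios's profit: (457/4 - 29)·(341/2) = 14535.1250.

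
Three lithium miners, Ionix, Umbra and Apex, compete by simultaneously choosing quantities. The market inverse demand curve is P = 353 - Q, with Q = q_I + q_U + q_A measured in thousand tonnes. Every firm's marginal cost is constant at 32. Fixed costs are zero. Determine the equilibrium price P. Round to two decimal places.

Each firm earns π_i = (353 - Q)q_i - 32q_i.
Setting ∂π_i/∂q_i = 0 with rivals' quantities fixed: 321 - 2q_i - Σ_{j≠i} q_j = 0.
With identical firms every q_j equals q_i, so Σ_{j≠i} q_j = 2q_i and 321 = 4q_i, giving q_i = 321/4.
Total output Q = 963/4, so price P = 353 - 963/4 = 449/4.

112.25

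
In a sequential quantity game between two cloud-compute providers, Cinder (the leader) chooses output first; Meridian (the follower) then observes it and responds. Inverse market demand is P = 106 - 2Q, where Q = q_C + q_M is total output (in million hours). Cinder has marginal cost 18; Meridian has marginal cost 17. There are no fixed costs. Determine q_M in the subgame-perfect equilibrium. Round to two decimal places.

The follower Meridian best-responds to any q_C: π_M = (106 - 2Q)q_M - 17q_M.
Follower FOC: 89 - 2q_C - 4q_M = 0, so q_M(q_C) = (89 - 2q_C)/4.
The leader anticipates this reaction. Substituting into P = 106 - 2Q gives P = 123/2 - q_C, so π_C = (123/2 - q_C)q_C - 18q_C.
Leader FOC: 87/2 - 2q_C = 0, so q_C = 87/4.
Then q_M = (89 - 2·(87/4))/4 = 91/8.

11.38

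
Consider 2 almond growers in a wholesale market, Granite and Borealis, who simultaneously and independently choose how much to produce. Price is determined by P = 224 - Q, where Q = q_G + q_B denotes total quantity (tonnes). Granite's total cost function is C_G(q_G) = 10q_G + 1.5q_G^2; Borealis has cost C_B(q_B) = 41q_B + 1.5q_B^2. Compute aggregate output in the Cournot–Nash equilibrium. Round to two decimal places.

Granite's profit: π_G = (224 - Q)q_G - (10q_G + (3/2)q_G²). Setting ∂π_G/∂q_G = 0: 214 - 5q_G - (q_B) = 0.
Borealis's profit: π_B = (224 - Q)q_B - (41q_B + (3/2)q_B²). Setting ∂π_B/∂q_B = 0: 183 - 5q_B - (q_G) = 0.
Best responses: q_G = (214 - q_B)/5, q_B = (183 - q_G)/5.
Substituting one into the other gives q_G = 887/24 and q_B = 701/24.
Total output Q = 887/24 + 701/24 = 397/6.

66.17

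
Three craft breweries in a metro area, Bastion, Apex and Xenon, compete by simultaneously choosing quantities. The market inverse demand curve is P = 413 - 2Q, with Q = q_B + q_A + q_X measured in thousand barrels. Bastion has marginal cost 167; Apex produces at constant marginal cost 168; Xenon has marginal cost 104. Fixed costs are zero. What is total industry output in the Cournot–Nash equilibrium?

100

Bastion's profit: π_B = (413 - 2Q)q_B - (167q_B). Setting ∂π_B/∂q_B = 0: 246 - 4q_B - 2(q_A + q_X) = 0.
Apex's profit: π_A = (413 - 2Q)q_A - (168q_A). Setting ∂π_A/∂q_A = 0: 245 - 4q_A - 2(q_B + q_X) = 0.
Xenon's profit: π_X = (413 - 2Q)q_X - (104q_X). Setting ∂π_X/∂q_X = 0: 309 - 4q_X - 2(q_B + q_A) = 0.
Adding the 3 conditions: 800 − 4Q − 4Q = 0, i.e. Q = 100.
Back-substituting: q_B = (246 − 200)/2 = 23, q_A = (245 − 200)/2 = 45/2, q_X = (309 − 200)/2 = 109/2.
Total output Q = 23 + 45/2 + 109/2 = 100.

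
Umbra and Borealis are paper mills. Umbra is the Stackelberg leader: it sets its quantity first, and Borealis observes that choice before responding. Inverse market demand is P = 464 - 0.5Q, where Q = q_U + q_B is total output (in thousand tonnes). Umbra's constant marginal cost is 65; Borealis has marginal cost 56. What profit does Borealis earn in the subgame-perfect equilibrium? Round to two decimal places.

Solve by backward induction. Given q_U, the follower Borealis maximises π_B = (464 - (1/2)q_U - (1/2)q_B)q_B - 56q_B.
∂π_B/∂q_B = 408 - (1/2)q_U - q_B = 0 gives the reaction function q_B = (408 - (1/2)q_U).
The leader anticipates this reaction. Substituting into P = 464 - 0.5Q gives P = 260 - (1/4)q_U, so π_U = (260 - (1/4)q_U)q_U - 65q_U.
Leader FOC: 195 - (1/2)q_U = 0, so q_U = 390.
Then q_B = (408 - (1/2)·390) = 213.
Price P = 464 - (1/2)·603 = 325/2.
Borealis's profit: (325/2 - 56)·213 = 22684.5000.

22684.50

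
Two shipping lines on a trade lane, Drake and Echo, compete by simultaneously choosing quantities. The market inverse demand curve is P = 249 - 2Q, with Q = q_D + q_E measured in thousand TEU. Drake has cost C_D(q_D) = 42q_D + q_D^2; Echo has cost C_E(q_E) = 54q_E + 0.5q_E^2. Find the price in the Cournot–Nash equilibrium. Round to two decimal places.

141.23

Drake's profit: π_D = (249 - 2Q)q_D - (42q_D + q_D²). Setting ∂π_D/∂q_D = 0: 207 - 6q_D - 2(q_E) = 0.
Echo's profit: π_E = (249 - 2Q)q_E - (54q_E + (1/2)q_E²). Setting ∂π_E/∂q_E = 0: 195 - 5q_E - 2(q_D) = 0.
So q_D = (207 - 2q_E)/6 and q_E = (195 - 2q_D)/5.
Substituting one into the other gives q_D = 645/26 and q_E = 378/13.
Total output Q = 1401/26, so price P = 249 - 2·(1401/26) = 1836/13.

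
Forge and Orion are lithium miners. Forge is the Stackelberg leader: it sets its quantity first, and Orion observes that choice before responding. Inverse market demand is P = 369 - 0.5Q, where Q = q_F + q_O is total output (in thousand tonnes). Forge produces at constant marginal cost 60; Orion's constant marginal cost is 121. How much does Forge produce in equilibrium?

The follower Orion best-responds to any q_F: π_O = (369 - 0.5Q)q_O - 121q_O.
∂π_O/∂q_O = 248 - (1/2)q_F - q_O = 0 gives the reaction function q_O = (248 - (1/2)q_F).
The leader anticipates this reaction. Substituting into P = 369 - 0.5Q gives P = 245 - (1/4)q_F, so π_F = (245 - (1/4)q_F)q_F - 60q_F.
Maximising: ∂π_F/∂q_F = 185 - (1/2)q_F = 0, giving q_F = 370.
Then q_O = (248 - (1/2)·370) = 63.

370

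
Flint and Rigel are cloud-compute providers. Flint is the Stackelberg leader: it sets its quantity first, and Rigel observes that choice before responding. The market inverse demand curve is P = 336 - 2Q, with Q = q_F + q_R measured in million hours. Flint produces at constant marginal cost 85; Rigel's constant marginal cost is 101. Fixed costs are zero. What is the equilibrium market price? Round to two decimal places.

Solve by backward induction. Given q_F, the follower Rigel maximises π_R = (336 - 2q_F - 2q_R)q_R - 101q_R.
Setting the follower's marginal profit to zero, 235 - 2q_F - 4q_R = 0, i.e. q_R = (235 - 2q_F)/4.
Flint substitutes q_R(q_F) into its own profit: π_F = q_F(336 - 2q_F - (235 - 2q_F)/2) - 85q_F = (437/2 - q_F)q_F - 85q_F.
Leader FOC: 267/2 - 2q_F = 0, so q_F = 267/4.
Then q_R = (235 - 2·(267/4))/4 = 203/8.
Total output Q = 737/8, so price P = 336 - 2·(737/8) = 607/4.

151.75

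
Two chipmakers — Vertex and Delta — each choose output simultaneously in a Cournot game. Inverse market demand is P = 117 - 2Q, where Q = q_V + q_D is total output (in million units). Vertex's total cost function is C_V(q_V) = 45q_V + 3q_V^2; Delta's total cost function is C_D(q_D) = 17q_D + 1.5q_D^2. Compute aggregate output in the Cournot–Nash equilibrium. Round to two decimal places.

17.58

Vertex's profit: π_V = (117 - 2Q)q_V - (45q_V + 3q_V²). Setting ∂π_V/∂q_V = 0: 72 - 10q_V - 2(q_D) = 0.
Delta's profit: π_D = (117 - 2Q)q_D - (17q_D + (3/2)q_D²). Setting ∂π_D/∂q_D = 0: 100 - 7q_D - 2(q_V) = 0.
Best responses: q_V = (72 - 2q_D)/10, q_D = (100 - 2q_V)/7.
Solving the pair: q_V = 152/33, q_D = 428/33.
Total output Q = 152/33 + 428/33 = 580/33.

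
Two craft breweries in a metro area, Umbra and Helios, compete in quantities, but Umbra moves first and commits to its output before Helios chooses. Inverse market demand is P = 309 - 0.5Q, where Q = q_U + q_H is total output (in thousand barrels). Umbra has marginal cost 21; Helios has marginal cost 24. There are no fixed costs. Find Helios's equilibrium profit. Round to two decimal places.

9730.13

The follower Helios best-responds to any q_U: π_H = (309 - 0.5Q)q_H - 24q_H.
Setting the follower's marginal profit to zero, 285 - (1/2)q_U - q_H = 0, i.e. q_H = (285 - (1/2)q_U).
The leader anticipates this reaction. Substituting into P = 309 - 0.5Q gives P = 333/2 - (1/4)q_U, so π_U = (333/2 - (1/4)q_U)q_U - 21q_U.
Leader FOC: 291/2 - (1/2)q_U = 0, so q_U = 291.
Then q_H = (285 - (1/2)·291) = 279/2.
Price P = 309 - (1/2)·(861/2) = 375/4.
Helios's profit: (375/4 - 24)·(279/2) = 9730.1250.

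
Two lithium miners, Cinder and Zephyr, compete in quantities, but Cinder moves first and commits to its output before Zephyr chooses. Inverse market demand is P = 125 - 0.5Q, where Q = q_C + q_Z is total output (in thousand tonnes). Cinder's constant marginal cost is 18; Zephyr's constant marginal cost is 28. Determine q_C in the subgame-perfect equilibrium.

117

The follower Zephyr best-responds to any q_C: π_Z = (125 - 0.5Q)q_Z - 28q_Z.
Follower FOC: 97 - (1/2)q_C - q_Z = 0, so q_Z(q_C) = (97 - (1/2)q_C).
The leader anticipates this reaction. Substituting into P = 125 - 0.5Q gives P = 153/2 - (1/4)q_C, so π_C = (153/2 - (1/4)q_C)q_C - 18q_C.
Leader FOC: 117/2 - (1/2)q_C = 0, so q_C = 117.
Then q_Z = (97 - (1/2)·117) = 77/2.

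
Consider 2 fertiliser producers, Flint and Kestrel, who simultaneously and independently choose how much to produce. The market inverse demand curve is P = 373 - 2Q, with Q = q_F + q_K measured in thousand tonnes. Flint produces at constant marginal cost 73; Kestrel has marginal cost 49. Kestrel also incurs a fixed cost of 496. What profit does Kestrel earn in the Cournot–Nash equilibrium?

6232

Flint's profit: π_F = (373 - 2Q)q_F - (73q_F). Setting ∂π_F/∂q_F = 0: 300 - 4q_F - 2(q_K) = 0.
Kestrel's first-order condition: 324 - 4q_K - 2(q_F) = 0.
Best responses: q_F = (300 - 2q_K)/4, q_K = (324 - 2q_F)/4.
Substituting one into the other gives q_F = 46 and q_K = 58.
Price P = 373 - 2·104 = 165.
Kestrel's profit: (165 - 49)·58 - 496 = 6232.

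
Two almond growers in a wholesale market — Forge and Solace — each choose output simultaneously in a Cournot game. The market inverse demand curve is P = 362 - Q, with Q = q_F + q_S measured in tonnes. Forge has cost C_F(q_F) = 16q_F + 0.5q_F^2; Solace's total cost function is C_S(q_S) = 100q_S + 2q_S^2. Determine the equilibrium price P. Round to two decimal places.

229.41

Forge's profit: π_F = (362 - Q)q_F - (16q_F + (1/2)q_F²). Setting ∂π_F/∂q_F = 0: 346 - 3q_F - (q_S) = 0.
Solace's profit: π_S = (362 - Q)q_S - (100q_S + 2q_S²). Setting ∂π_S/∂q_S = 0: 262 - 6q_S - (q_F) = 0.
So q_F = (346 - q_S)/3 and q_S = (262 - q_F)/6.
Solving the pair: q_F = 1814/17, q_S = 440/17.
Total output Q = 132.5882, so price P = 362 - 132.5882 = 229.4118.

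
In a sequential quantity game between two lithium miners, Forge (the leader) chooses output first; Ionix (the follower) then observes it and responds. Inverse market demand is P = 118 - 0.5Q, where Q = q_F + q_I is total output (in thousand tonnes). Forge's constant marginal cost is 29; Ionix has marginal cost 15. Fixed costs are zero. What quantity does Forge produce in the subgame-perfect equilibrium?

The follower Ionix best-responds to any q_F: π_I = (118 - 0.5Q)q_I - 15q_I.
Follower FOC: 103 - (1/2)q_F - q_I = 0, so q_I(q_F) = (103 - (1/2)q_F).
The leader anticipates this reaction. Substituting into P = 118 - 0.5Q gives P = 133/2 - (1/4)q_F, so π_F = (133/2 - (1/4)q_F)q_F - 29q_F.
Maximising: ∂π_F/∂q_F = 75/2 - (1/2)q_F = 0, giving q_F = 75.
Then q_I = (103 - (1/2)·75) = 131/2.

75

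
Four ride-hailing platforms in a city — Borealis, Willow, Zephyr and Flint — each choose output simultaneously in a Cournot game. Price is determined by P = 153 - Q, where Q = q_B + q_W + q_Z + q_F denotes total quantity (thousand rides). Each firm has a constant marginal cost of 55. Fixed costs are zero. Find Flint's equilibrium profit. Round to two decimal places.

384.16

Each firm earns π_i = (153 - Q)q_i - 55q_i.
First-order condition (treating rivals' output as given): 98 - 2q_i - Σ_{j≠i} q_j = 0.
With identical firms every q_j equals q_i, so Σ_{j≠i} q_j = 3q_i and 98 = 5q_i, giving q_i = 98/5.
Price P = 153 - 392/5 = 373/5.
Flint's profit: (373/5 - 55)·(98/5) = 384.1600.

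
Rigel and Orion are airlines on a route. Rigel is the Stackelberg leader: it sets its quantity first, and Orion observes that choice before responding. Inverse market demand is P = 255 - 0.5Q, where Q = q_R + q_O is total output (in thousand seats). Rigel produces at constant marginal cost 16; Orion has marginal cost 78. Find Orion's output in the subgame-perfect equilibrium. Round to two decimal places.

26.50

Solve by backward induction. Given q_R, the follower Orion maximises π_O = (255 - (1/2)q_R - (1/2)q_O)q_O - 78q_O.
∂π_O/∂q_O = 177 - (1/2)q_R - q_O = 0 gives the reaction function q_O = (177 - (1/2)q_R).
Rigel substitutes q_O(q_R) into its own profit: π_R = q_R(255 - (1/2)q_R - (177 - (1/2)q_R)/2) - 16q_R = (333/2 - (1/4)q_R)q_R - 16q_R.
Maximising: ∂π_R/∂q_R = 301/2 - (1/2)q_R = 0, giving q_R = 301.
Then q_O = (177 - (1/2)·301) = 53/2.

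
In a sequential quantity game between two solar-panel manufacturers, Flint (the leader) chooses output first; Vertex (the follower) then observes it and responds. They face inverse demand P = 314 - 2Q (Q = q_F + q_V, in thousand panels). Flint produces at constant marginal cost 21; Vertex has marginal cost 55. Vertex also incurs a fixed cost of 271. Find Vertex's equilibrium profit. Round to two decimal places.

The follower Vertex best-responds to any q_F: π_V = (314 - 2Q)q_V - 55q_V.
Follower FOC: 259 - 2q_F - 4q_V = 0, so q_V(q_F) = (259 - 2q_F)/4.
The leader anticipates this reaction. Substituting into P = 314 - 2Q gives P = 369/2 - q_F, so π_F = (369/2 - q_F)q_F - 21q_F.
The leader's first-order condition 327/2 - 2q_F = 0 yields q_F = 327/4.
Then q_V = (259 - 2·(327/4))/4 = 191/8.
Price P = 314 - 2·(845/8) = 411/4.
Vertex's profit: (411/4 - 55)·(191/8) - 271 = 869.0313.

869.03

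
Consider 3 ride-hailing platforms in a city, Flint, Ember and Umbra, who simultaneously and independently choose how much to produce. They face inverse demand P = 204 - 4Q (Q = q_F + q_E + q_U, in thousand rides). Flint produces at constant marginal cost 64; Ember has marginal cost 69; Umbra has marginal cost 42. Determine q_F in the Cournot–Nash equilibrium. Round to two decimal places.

7.69

Flint's profit: π_F = (204 - 4Q)q_F - (64q_F). Setting ∂π_F/∂q_F = 0: 140 - 8q_F - 4(q_E + q_U) = 0.
Ember's first-order condition: 135 - 8q_E - 4(q_F + q_U) = 0.
Umbra's profit: π_U = (204 - 4Q)q_U - (42q_U). Setting ∂π_U/∂q_U = 0: 162 - 8q_U - 4(q_F + q_E) = 0.
Adding the 3 conditions: 437 − 8Q − 8Q = 0, i.e. Q = 437/16.
Back-substituting: q_F = (140 − 437/4)/4 = 123/16, q_E = (135 − 437/4)/4 = 103/16, q_U = (162 − 437/4)/4 = 211/16.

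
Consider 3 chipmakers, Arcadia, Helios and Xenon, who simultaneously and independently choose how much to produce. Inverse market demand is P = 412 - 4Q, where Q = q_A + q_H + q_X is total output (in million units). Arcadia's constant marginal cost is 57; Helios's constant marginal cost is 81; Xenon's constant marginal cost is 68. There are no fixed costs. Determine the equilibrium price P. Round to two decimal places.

Arcadia's profit: π_A = (412 - 4Q)q_A - (57q_A). Setting ∂π_A/∂q_A = 0: 355 - 8q_A - 4(q_H + q_X) = 0.
Helios's first-order condition: 331 - 8q_H - 4(q_A + q_X) = 0.
Xenon's first-order condition: 344 - 8q_X - 4(q_A + q_H) = 0.
Summing all 3 equations gives 1030 − 16Q = 0, hence Q = 515/8.
Back-substituting: q_A = (355 − 515/2)/4 = 195/8, q_H = (331 − 515/2)/4 = 147/8, q_X = (344 − 515/2)/4 = 173/8.
Total output Q = 515/8, so price P = 412 - 4·(515/8) = 309/2.

154.50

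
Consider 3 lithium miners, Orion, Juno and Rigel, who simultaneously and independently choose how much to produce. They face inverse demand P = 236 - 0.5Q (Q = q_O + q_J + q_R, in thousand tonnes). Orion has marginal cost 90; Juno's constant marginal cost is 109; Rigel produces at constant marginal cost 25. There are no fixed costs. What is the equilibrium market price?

115

Orion's profit: π_O = (236 - 0.5Q)q_O - (90q_O). Setting ∂π_O/∂q_O = 0: 146 - q_O - (1/2)(q_J + q_R) = 0.
Juno's profit: π_J = (236 - 0.5Q)q_J - (109q_J). Setting ∂π_J/∂q_J = 0: 127 - q_J - (1/2)(q_O + q_R) = 0.
Rigel's first-order condition: 211 - q_R - (1/2)(q_O + q_J) = 0.
Adding the 3 first-order conditions: 484 − 2Q = 0, so Q = 242.
Back-substituting: q_O = (146 − 121)/(1/2) = 50, q_J = (127 − 121)/(1/2) = 12, q_R = (211 − 121)/(1/2) = 180.
Total output Q = 242, so price P = 236 - (1/2)·242 = 115.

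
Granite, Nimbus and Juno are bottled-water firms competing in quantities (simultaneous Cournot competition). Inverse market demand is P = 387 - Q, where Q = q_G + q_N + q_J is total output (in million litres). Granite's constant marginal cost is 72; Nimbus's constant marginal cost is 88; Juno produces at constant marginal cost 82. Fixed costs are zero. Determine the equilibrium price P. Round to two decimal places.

157.25

Granite's profit: π_G = (387 - Q)q_G - (72q_G). Setting ∂π_G/∂q_G = 0: 315 - 2q_G - (q_N + q_J) = 0.
Nimbus's profit: π_N = (387 - Q)q_N - (88q_N). Setting ∂π_N/∂q_N = 0: 299 - 2q_N - (q_G + q_J) = 0.
Juno's first-order condition: 305 - 2q_J - (q_G + q_N) = 0.
Adding the 3 first-order conditions: 919 − 4Q = 0, so Q = 919/4.
Back-substituting: q_G = (315 − 919/4) = 341/4, q_N = (299 − 919/4) = 277/4, q_J = (305 − 919/4) = 301/4.
Total output Q = 919/4, so price P = 387 - 919/4 = 629/4.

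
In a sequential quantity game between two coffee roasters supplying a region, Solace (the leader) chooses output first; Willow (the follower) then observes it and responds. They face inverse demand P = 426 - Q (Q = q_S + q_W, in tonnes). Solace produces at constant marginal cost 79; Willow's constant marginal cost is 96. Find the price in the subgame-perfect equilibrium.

The follower Willow best-responds to any q_S: π_W = (426 - Q)q_W - 96q_W.
Follower FOC: 330 - q_S - 2q_W = 0, so q_W(q_S) = (330 - q_S)/2.
Solace substitutes q_W(q_S) into its own profit: π_S = q_S(426 - q_S - (330 - q_S)/2) - 79q_S = (261 - (1/2)q_S)q_S - 79q_S.
Maximising: ∂π_S/∂q_S = 182 - q_S = 0, giving q_S = 182.
Then q_W = (330 - 182)/2 = 74.
Total output Q = 256, so price P = 426 - 256 = 170.

170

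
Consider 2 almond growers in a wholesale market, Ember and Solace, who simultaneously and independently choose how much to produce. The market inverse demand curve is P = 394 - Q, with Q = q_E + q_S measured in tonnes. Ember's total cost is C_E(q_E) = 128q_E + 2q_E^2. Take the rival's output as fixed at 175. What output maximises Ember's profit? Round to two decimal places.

With the rival's output fixed at 175, Ember's profit is π_E = (394 - 175 - q_E)q_E - (128q_E + 2q_E²) = (219 - q_E)q_E - (128q_E + 2q_E²).
∂π_E/∂q_E = 91 - 6q_E = 0, so q_E = 91/6.

15.17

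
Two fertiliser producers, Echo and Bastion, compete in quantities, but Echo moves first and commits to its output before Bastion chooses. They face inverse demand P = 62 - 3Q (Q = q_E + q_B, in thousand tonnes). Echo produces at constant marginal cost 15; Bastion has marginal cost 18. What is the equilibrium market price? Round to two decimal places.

The follower Bastion best-responds to any q_E: π_B = (62 - 3Q)q_B - 18q_B.
Follower FOC: 44 - 3q_E - 6q_B = 0, so q_B(q_E) = (44 - 3q_E)/6.
The leader anticipates this reaction. Substituting into P = 62 - 3Q gives P = 40 - (3/2)q_E, so π_E = (40 - (3/2)q_E)q_E - 15q_E.
The leader's first-order condition 25 - 3q_E = 0 yields q_E = 25/3.
Then q_B = (44 - 3·(25/3))/6 = 19/6.
Total output Q = 23/2, so price P = 62 - 3·(23/2) = 55/2.

27.50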